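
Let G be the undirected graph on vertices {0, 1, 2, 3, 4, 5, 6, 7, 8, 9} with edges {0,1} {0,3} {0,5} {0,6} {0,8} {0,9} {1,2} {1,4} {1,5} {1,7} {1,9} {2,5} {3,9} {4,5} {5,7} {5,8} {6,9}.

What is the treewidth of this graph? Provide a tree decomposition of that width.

Treewidth 2.
Bags: B1 = {1, 2, 5}  B2 = {0, 1, 5}  B3 = {0, 1, 9}  B4 = {1, 4, 5}  B5 = {1, 5, 7}  B6 = {0, 5, 8}  B7 = {0, 3, 9}  B8 = {0, 6, 9}
Tree: B1–B2, B2–B3, B1–B4, B1–B5, B2–B6, B3–B7, B3–B8

The largest bag has 3 vertices, giving width 2; this decomposition certifies tw(G) ≤ 2. Conversely, {0, 5, 8} is a clique of size 3, and the vertices of any clique must share a bag in every tree decomposition; so some bag has ≥ 3 vertices and tw(G) ≥ 2. The upper and lower bounds meet at 2, so that is the treewidth.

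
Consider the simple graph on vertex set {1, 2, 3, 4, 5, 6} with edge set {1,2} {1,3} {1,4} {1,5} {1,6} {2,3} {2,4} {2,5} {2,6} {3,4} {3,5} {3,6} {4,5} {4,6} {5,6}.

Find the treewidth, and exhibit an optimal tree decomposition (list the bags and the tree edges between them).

A single bag containing all 6 vertices is trivially a valid decomposition of width 5. For the lower bound, the 6 vertices {1, 2, 3, 4, 5, 6} are pairwise adjacent, and any tree decomposition puts a clique entirely inside one bag — forcing width ≥ 5. Combining the bounds, tw(G) = 5.

Treewidth 5.
One optimal decomposition is:
Bags: B1 = {1, 2, 3, 4, 5, 6}
Tree: (single bag)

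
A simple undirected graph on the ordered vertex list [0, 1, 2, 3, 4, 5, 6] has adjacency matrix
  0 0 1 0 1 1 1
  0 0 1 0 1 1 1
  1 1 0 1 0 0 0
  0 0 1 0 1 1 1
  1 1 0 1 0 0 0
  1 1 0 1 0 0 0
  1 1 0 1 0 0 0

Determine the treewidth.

3

A width-3 tree decomposition is:
Bags: B1 = {0, 1, 3, 6}  B2 = {0, 1, 2, 3}  B3 = {0, 1, 3, 4}  B4 = {0, 1, 3, 5}
Tree: B1–B2, B2–B3, B3–B4
Every bag has size at most 4, so the width is 4 − 1 = 3 and tw(G) ≤ 3. For the lower bound: the 4 vertex sets {0,6}, {1,2}, {3}, {4} are disjoint, each induces a connected subgraph, and every pair is joined by at least one edge of G. Contracting each set to a single vertex therefore yields K_{4} as a minor, and since treewidth is minor-monotone, tw(G) ≥ tw(K_{4}) = 3. The upper and lower bounds meet at 3, so that is the treewidth.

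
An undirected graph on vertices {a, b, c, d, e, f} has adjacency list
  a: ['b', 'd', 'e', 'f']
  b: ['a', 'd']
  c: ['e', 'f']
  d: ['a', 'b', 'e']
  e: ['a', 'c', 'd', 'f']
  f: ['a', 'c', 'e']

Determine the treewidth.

2

A width-2 tree decomposition is:
Bags: B1 = {a, d, e}  B2 = {a, b, d}  B3 = {a, e, f}  B4 = {c, e, f}
Tree: B1–B2, B1–B3, B3–B4
The largest bag has 3 vertices, giving width 2; this decomposition certifies tw(G) ≤ 2. On the other hand G contains the 3-clique {c, e, f}. A clique must lie in a single bag of any decomposition, so no decomposition can have width below 2. Hence tw(G) = 2 exactly.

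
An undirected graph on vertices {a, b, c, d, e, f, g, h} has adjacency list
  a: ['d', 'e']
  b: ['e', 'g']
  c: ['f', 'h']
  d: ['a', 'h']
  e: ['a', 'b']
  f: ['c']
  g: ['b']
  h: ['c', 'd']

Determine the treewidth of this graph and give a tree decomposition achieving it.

Treewidth 1.
Bags: B1 = {c, f}  B2 = {c, h}  B3 = {d, h}  B4 = {a, d}  B5 = {a, e}  B6 = {b, e}  B7 = {b, g}
Tree: B1–B2, B2–B3, B3–B4, B4–B5, B5–B6, B6–B7

Every bag has size at most 2, so the width is 2 − 1 = 1 and tw(G) ≤ 1. G has an edge, so its treewidth is at least 1. Combining the bounds, tw(G) = 1.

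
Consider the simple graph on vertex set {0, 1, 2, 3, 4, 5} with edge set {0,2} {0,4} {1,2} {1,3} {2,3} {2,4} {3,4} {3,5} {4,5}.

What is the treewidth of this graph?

2

A width-2 tree decomposition is:
Bags: B1 = {2, 3, 4}  B2 = {3, 4, 5}  B3 = {0, 2, 4}  B4 = {1, 2, 3}
Tree: B1–B2, B1–B3, B1–B4
Every bag has size at most 3, so the width is 3 − 1 = 2 and tw(G) ≤ 2. On the other hand G contains the 3-clique {0, 2, 4}. A clique must lie in a single bag of any decomposition, so no decomposition can have width below 2. Hence tw(G) = 2 exactly.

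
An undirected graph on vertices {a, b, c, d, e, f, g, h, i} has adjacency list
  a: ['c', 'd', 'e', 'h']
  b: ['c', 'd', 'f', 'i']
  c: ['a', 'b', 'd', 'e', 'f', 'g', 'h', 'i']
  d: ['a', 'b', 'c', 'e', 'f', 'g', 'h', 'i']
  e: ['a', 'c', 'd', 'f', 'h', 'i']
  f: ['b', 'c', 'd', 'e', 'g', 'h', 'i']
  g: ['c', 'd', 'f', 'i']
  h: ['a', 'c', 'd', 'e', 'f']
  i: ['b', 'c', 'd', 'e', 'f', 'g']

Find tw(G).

4

A width-4 tree decomposition is:
Bags: B1 = {a, c, d, e, h}  B2 = {c, d, e, f, h}  B3 = {c, d, e, f, i}  B4 = {c, d, f, g, i}  B5 = {b, c, d, f, i}
Tree: B1–B2, B2–B3, B3–B4, B4–B5
The largest bag has 5 vertices, giving width 4; this decomposition certifies tw(G) ≤ 4. On the other hand G contains the 5-clique {a, c, d, e, h}. A clique must lie in a single bag of any decomposition, so no decomposition can have width below 4. Hence tw(G) = 4 exactly.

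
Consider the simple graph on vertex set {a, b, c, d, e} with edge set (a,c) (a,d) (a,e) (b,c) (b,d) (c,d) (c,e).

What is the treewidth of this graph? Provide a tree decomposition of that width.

Every bag has size at most 3, so the width is 3 − 1 = 2 and tw(G) ≤ 2. Conversely, {a, c, d} is a clique of size 3, and the vertices of any clique must share a bag in every tree decomposition; so some bag has ≥ 3 vertices and tw(G) ≥ 2. Combining the bounds, tw(G) = 2.

Treewidth 2.
Bags: B1 = {b, c, d}  B2 = {a, c, d}  B3 = {a, c, e}
Tree: B1–B2, B2–B3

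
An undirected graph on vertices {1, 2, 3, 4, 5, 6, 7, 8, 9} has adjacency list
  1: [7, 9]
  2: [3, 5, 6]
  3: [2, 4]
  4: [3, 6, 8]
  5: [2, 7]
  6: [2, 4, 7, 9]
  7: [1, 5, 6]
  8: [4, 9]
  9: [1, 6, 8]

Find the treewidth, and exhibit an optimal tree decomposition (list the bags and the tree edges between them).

Treewidth 3.
One optimal decomposition is:
Bags: B1 = {2, 3, 4, 5}  B2 = {2, 4, 5, 6}  B3 = {4, 5, 6, 7}  B4 = {4, 6, 7, 8}  B5 = {6, 7, 8, 9}  B6 = {1, 7, 8, 9}
Tree: B1–B2, B2–B3, B3–B4, B4–B5, B5–B6

Every bag has size at most 4, so the width is 4 − 1 = 3 and tw(G) ≤ 3. For the lower bound: the 4 vertex sets {2,3,5}, {4}, {6}, {1,7,8,9} are disjoint, each induces a connected subgraph, and every pair is joined by at least one edge of G. Contracting each set to a single vertex therefore yields K_{4} as a minor, and since treewidth is minor-monotone, tw(G) ≥ tw(K_{4}) = 3. The upper and lower bounds meet at 3, so that is the treewidth.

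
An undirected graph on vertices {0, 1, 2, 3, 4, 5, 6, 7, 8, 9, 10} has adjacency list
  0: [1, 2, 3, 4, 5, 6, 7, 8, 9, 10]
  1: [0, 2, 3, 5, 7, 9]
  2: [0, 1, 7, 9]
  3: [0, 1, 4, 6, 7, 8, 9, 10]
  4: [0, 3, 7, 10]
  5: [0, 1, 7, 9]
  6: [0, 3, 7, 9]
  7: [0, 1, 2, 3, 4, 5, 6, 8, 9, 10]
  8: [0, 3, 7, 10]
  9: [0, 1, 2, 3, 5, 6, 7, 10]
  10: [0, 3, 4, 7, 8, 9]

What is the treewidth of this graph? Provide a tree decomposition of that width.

The largest bag has 5 vertices, giving width 4; this decomposition certifies tw(G) ≤ 4. Conversely, {0, 1, 2, 7, 9} is a clique of size 5, and the vertices of any clique must share a bag in every tree decomposition; so some bag has ≥ 5 vertices and tw(G) ≥ 4. Combining the bounds, tw(G) = 4.

Treewidth 4.
Bags: B1 = {0, 1, 5, 7, 9}  B2 = {0, 1, 3, 7, 9}  B3 = {0, 3, 7, 9, 10}  B4 = {0, 1, 2, 7, 9}  B5 = {0, 3, 4, 7, 10}  B6 = {0, 3, 6, 7, 9}  B7 = {0, 3, 7, 8, 10}
Tree: B1–B2, B2–B3, B1–B4, B3–B5, B3–B6, B5–B7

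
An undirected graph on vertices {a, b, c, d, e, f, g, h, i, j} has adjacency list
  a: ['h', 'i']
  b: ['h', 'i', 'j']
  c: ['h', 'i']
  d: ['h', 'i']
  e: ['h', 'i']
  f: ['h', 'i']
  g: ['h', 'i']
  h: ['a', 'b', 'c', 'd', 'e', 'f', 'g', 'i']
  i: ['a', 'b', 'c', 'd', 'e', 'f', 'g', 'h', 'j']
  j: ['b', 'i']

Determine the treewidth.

2

A width-2 tree decomposition is:
Bags: B1 = {f, h, i}  B2 = {d, h, i}  B3 = {b, h, i}  B4 = {a, h, i}  B5 = {b, i, j}  B6 = {c, h, i}  B7 = {g, h, i}  B8 = {e, h, i}
Tree: B1–B2, B1–B3, B2–B4, B3–B5, B3–B6, B1–B7, B6–B8
Every bag has size at most 3, so the width is 3 − 1 = 2 and tw(G) ≤ 2. On the other hand G contains the 3-clique {b, i, j}. A clique must lie in a single bag of any decomposition, so no decomposition can have width below 2. Therefore the treewidth is 2.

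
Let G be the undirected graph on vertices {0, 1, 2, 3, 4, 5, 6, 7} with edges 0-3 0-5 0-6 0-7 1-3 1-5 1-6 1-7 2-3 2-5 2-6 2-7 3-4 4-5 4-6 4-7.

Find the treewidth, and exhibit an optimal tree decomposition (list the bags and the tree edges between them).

The largest bag has 5 vertices, giving width 4; this decomposition certifies tw(G) ≤ 4. For the lower bound: the 5 vertex sets {0,3}, {1,5}, {4,6}, {2}, {7} are disjoint, each induces a connected subgraph, and every pair is joined by at least one edge of G. Contracting each set to a single vertex therefore yields K_{5} as a minor, and since treewidth is minor-monotone, tw(G) ≥ tw(K_{5}) = 4. Therefore the treewidth is 4.

Treewidth 4.
One such decomposition:
Bags: B1 = {0, 1, 2, 3, 4}  B2 = {0, 1, 2, 4, 5}  B3 = {0, 1, 2, 4, 6}  B4 = {0, 1, 2, 4, 7}
Tree: B1–B2, B2–B3, B3–B4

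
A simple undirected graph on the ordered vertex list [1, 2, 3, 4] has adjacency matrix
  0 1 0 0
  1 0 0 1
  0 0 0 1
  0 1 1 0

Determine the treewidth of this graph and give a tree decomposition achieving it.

Treewidth 1.
One such decomposition:
Bags: B1 = {3, 4}  B2 = {2, 4}  B3 = {1, 2}
Tree: B1–B2, B2–B3

The largest bag has 2 vertices, giving width 1; this decomposition certifies tw(G) ≤ 1. Any graph with an edge has treewidth ≥ 1, and G has the edge 3–4. Combining the bounds, tw(G) = 1.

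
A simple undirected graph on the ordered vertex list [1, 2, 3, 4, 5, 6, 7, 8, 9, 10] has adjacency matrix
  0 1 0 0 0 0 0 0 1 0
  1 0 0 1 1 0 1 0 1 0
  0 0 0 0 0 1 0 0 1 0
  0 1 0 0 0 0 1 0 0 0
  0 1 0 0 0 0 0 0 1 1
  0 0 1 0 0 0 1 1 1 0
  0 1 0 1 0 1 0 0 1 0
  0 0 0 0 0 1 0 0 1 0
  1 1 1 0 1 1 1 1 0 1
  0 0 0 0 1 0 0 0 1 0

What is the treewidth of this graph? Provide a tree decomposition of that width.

Treewidth 2.
Bags: B1 = {2, 5, 9}  B2 = {2, 7, 9}  B3 = {6, 7, 9}  B4 = {6, 8, 9}  B5 = {2, 4, 7}  B6 = {5, 9, 10}  B7 = {3, 6, 9}  B8 = {1, 2, 9}
Tree: B1–B2, B2–B3, B3–B4, B2–B5, B1–B6, B3–B7, B1–B8

Every bag has size at most 3, so the width is 3 − 1 = 2 and tw(G) ≤ 2. On the other hand G contains the 3-clique {1, 2, 9}. A clique must lie in a single bag of any decomposition, so no decomposition can have width below 2. Combining the bounds, tw(G) = 2.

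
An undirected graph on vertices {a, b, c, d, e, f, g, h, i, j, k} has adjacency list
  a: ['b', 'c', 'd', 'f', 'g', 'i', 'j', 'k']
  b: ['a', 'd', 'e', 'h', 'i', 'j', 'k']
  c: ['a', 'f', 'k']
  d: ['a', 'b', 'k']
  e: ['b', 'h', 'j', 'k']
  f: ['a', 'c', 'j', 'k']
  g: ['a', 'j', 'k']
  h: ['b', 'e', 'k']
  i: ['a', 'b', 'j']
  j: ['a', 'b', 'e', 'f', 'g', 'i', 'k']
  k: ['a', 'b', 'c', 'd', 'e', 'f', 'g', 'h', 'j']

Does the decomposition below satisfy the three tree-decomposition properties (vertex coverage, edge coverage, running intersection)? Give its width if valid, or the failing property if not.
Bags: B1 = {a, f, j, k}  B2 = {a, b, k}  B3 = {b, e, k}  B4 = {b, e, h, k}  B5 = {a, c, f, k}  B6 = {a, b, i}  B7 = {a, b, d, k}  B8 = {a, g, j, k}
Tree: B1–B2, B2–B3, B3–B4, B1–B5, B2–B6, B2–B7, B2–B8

A tree decomposition must satisfy three properties: every vertex lies in some bag; for every edge, both endpoints lie together in some bag; and for every vertex, the bags containing it form a connected subtree. Here edge (j,b) lies in no bag, so the decomposition is invalid.

No — edge (j,b) lies in no bag.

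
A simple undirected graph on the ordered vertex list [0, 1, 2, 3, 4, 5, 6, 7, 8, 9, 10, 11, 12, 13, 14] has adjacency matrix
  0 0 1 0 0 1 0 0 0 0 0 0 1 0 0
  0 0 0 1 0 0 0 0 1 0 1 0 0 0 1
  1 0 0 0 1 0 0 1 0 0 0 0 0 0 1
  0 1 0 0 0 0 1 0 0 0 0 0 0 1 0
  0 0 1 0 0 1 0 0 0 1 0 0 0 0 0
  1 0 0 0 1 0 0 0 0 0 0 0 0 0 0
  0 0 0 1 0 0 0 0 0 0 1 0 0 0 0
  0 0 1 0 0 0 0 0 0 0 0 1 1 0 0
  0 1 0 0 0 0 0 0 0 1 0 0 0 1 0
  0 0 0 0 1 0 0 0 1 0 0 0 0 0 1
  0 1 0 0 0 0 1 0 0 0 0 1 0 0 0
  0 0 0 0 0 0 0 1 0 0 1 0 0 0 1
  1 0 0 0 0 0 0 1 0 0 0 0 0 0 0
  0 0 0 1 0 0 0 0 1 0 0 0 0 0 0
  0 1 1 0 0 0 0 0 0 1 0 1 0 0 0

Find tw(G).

3

A width-3 tree decomposition is:
Bags: B1 = {0, 5, 7, 12}  B2 = {0, 2, 5, 7}  B3 = {2, 4, 5, 7}  B4 = {2, 4, 7, 11}  B5 = {2, 4, 11, 14}  B6 = {4, 9, 11, 14}  B7 = {9, 10, 11, 14}  B8 = {1, 9, 10, 14}  B9 = {1, 8, 9, 10}  B10 = {1, 6, 8, 10}  B11 = {1, 3, 6, 8}  B12 = {3, 6, 8, 13}
Tree: B1–B2, B2–B3, B3–B4, B4–B5, B5–B6, B6–B7, B7–B8, B8–B9, B9–B10, B10–B11, B11–B12
Every bag has size at most 4, so the width is 4 − 1 = 3 and tw(G) ≤ 3. For the lower bound: the 4 vertex sets {0,5,12}, {7}, {2}, {4,9,11,14} are disjoint, each induces a connected subgraph, and every pair is joined by at least one edge of G. Contracting each set to a single vertex therefore yields K_{4} as a minor, and since treewidth is minor-monotone, tw(G) ≥ tw(K_{4}) = 3. The upper and lower bounds meet at 3, so that is the treewidth.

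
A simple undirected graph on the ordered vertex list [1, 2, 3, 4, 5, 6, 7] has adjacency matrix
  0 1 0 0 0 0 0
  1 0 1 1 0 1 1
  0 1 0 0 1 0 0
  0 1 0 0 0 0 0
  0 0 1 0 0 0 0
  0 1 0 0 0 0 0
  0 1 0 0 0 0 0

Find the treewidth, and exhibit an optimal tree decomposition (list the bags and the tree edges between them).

Each bag holds 2 vertices, so the decomposition has width 1, which upper-bounds the treewidth. G has an edge, so its treewidth is at least 1. Therefore the treewidth is 1.

Treewidth 1.
Bags: B1 = {2, 7}  B2 = {2, 3}  B3 = {1, 2}  B4 = {2, 4}  B5 = {3, 5}  B6 = {2, 6}
Tree: B1–B2, B2–B3, B2–B4, B2–B5, B3–B6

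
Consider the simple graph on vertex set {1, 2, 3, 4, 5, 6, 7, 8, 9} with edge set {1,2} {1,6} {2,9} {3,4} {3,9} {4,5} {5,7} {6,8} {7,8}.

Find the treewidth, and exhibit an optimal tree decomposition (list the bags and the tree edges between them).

Treewidth 2.
One such decomposition:
Bags: B1 = {1, 2, 6}  B2 = {2, 6, 9}  B3 = {3, 6, 9}  B4 = {3, 4, 6}  B5 = {4, 5, 6}  B6 = {5, 6, 7}  B7 = {6, 7, 8}
Tree: B1–B2, B2–B3, B3–B4, B4–B5, B5–B6, B6–B7

Every bag has size at most 3, so the width is 3 − 1 = 2 and tw(G) ≤ 2. Since 6–1–2–9–3–4–5–7–8–6 is a cycle in G, G is not acyclic. Forests are exactly the graphs of treewidth ≤ 1, so tw(G) ≥ 2. Combining the bounds, tw(G) = 2.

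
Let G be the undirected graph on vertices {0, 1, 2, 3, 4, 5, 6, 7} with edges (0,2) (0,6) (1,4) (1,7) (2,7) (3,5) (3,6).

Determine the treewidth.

A width-1 tree decomposition is:
Bags: B1 = {3, 5}  B2 = {3, 6}  B3 = {0, 6}  B4 = {0, 2}  B5 = {2, 7}  B6 = {1, 7}  B7 = {1, 4}
Tree: B1–B2, B2–B3, B3–B4, B4–B5, B5–B6, B6–B7
Every bag has size at most 2, so the width is 2 − 1 = 1 and tw(G) ≤ 1. Since G has at least one edge (e.g. 5–3), it is not an edgeless graph, so tw(G) ≥ 1. The upper and lower bounds meet at 1, so that is the treewidth.

1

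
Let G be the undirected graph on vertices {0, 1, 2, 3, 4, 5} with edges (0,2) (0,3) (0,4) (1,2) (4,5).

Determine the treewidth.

1

A width-1 tree decomposition is:
Bags: B1 = {4, 5}  B2 = {0, 4}  B3 = {0, 3}  B4 = {0, 2}  B5 = {1, 2}
Tree: B1–B2, B2–B3, B3–B4, B4–B5
The largest bag has 2 vertices, giving width 1; this decomposition certifies tw(G) ≤ 1. G has an edge, so its treewidth is at least 1. Therefore the treewidth is 1.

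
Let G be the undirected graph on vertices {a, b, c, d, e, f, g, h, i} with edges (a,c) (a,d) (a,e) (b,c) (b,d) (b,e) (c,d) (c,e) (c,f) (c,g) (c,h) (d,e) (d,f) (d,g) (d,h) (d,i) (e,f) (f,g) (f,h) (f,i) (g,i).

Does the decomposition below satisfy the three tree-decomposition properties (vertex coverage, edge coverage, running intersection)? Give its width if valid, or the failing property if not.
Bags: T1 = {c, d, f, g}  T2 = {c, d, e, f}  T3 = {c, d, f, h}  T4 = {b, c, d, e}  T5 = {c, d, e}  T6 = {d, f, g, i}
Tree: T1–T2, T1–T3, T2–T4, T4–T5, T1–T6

A tree decomposition must satisfy three properties: every vertex lies in some bag; for every edge, both endpoints lie together in some bag; and for every vertex, the bags containing it form a connected subtree. Here vertex a appears in no bag, so the decomposition is invalid.

No — vertex a appears in no bag.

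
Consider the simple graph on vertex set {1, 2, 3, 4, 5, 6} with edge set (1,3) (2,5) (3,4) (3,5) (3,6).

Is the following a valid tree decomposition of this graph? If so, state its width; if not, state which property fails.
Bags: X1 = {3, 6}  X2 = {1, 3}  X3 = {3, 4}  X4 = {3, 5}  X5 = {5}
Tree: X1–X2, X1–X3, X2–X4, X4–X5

No — vertex 2 appears in no bag.

A tree decomposition must satisfy three properties: every vertex lies in some bag; for every edge, both endpoints lie together in some bag; and for every vertex, the bags containing it form a connected subtree. Here vertex 2 appears in no bag, so the decomposition is invalid.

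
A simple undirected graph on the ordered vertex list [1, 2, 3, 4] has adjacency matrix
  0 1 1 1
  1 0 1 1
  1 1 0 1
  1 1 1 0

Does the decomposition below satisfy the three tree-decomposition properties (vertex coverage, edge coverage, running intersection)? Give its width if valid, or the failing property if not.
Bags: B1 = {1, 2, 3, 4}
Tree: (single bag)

Vertex coverage: the bags together contain {1, 2, 3, 4}, the full vertex set. Edge coverage: each edge of G has both endpoints in at least one bag. Running intersection: for every vertex, the bags containing it form a connected subtree. All three properties hold, so this is a valid tree decomposition of width max|bag| − 1 = 3, and hence tw(G) ≤ 3.

Yes; width 3.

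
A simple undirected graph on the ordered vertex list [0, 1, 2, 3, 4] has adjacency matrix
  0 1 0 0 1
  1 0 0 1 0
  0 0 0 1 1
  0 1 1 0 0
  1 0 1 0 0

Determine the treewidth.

A width-2 tree decomposition is:
Bags: B1 = {1, 2, 3}  B2 = {0, 1, 2}  B3 = {0, 2, 4}
Tree: B1–B2, B2–B3
Each bag holds 3 vertices, so the decomposition has width 2, which upper-bounds the treewidth. Since 2–3–1–0–4–2 is a cycle in G, G is not acyclic. Forests are exactly the graphs of treewidth ≤ 1, so tw(G) ≥ 2. Combining the bounds, tw(G) = 2.

2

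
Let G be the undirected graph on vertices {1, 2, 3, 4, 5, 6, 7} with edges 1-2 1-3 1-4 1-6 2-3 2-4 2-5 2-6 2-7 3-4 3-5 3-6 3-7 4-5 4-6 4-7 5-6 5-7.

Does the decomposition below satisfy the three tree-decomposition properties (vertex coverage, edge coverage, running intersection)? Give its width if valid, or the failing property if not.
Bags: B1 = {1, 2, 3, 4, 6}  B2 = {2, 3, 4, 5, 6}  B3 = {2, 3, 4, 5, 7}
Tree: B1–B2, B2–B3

Checking the three conditions: (i) the bags cover all of {1, 2, 3, 4, 5, 6, 7}; (ii) for each edge, some bag contains both endpoints; (iii) the bags containing any fixed vertex form a subtree. All hold, so the decomposition is valid with width 5 − 1 = 4.

Yes; width 4.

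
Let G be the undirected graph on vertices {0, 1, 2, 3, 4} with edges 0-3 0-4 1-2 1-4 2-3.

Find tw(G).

A width-2 tree decomposition is:
Bags: B1 = {0, 3, 4}  B2 = {1, 3, 4}  B3 = {1, 2, 3}
Tree: B1–B2, B2–B3
Every bag has size at most 3, so the width is 3 − 1 = 2 and tw(G) ≤ 2. Since 3–0–4–1–2–3 is a cycle in G, G is not acyclic. Forests are exactly the graphs of treewidth ≤ 1, so tw(G) ≥ 2. Hence tw(G) = 2 exactly.

2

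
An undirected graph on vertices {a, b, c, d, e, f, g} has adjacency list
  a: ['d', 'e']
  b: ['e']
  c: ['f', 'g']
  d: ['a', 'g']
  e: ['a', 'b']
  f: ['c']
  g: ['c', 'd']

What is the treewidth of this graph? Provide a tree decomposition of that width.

Treewidth 1.
One optimal decomposition is:
Bags: B1 = {b, e}  B2 = {a, e}  B3 = {a, d}  B4 = {d, g}  B5 = {c, g}  B6 = {c, f}
Tree: B1–B2, B2–B3, B3–B4, B4–B5, B5–B6

The largest bag has 2 vertices, giving width 1; this decomposition certifies tw(G) ≤ 1. Since G has at least one edge (e.g. b–e), it is not an edgeless graph, so tw(G) ≥ 1. Therefore the treewidth is 1.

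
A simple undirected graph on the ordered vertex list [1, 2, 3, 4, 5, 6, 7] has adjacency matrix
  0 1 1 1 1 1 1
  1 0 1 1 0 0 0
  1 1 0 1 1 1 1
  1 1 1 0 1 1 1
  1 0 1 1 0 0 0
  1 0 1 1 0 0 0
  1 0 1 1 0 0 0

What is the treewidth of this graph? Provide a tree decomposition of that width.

Treewidth 3.
Bags: B1 = {1, 3, 4, 6}  B2 = {1, 3, 4, 7}  B3 = {1, 3, 4, 5}  B4 = {1, 2, 3, 4}
Tree: B1–B2, B2–B3, B3–B4

The largest bag has 4 vertices, giving width 3; this decomposition certifies tw(G) ≤ 3. Conversely, {1, 2, 3, 4} is a clique of size 4, and the vertices of any clique must share a bag in every tree decomposition; so some bag has ≥ 4 vertices and tw(G) ≥ 3. Hence tw(G) = 3 exactly.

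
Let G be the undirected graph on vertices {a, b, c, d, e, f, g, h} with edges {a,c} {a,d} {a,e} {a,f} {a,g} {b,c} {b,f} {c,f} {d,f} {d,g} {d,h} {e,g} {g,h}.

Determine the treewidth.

2

A width-2 tree decomposition is:
Bags: B1 = {a, e, g}  B2 = {a, d, g}  B3 = {a, d, f}  B4 = {a, c, f}  B5 = {d, g, h}  B6 = {b, c, f}
Tree: B1–B2, B2–B3, B3–B4, B2–B5, B4–B6
Every bag has size at most 3, so the width is 3 − 1 = 2 and tw(G) ≤ 2. For the lower bound, the 3 vertices {d, g, h} are pairwise adjacent, and any tree decomposition puts a clique entirely inside one bag — forcing width ≥ 2. Combining the bounds, tw(G) = 2.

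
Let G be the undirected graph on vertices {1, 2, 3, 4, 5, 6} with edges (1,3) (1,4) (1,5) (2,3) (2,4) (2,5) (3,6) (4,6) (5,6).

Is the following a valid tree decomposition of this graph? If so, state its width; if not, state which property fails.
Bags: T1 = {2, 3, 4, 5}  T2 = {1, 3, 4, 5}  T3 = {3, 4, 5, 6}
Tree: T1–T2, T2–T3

Yes; width 3.

Every vertex of G appears in some bag (union = {1, 2, 3, 4, 5, 6}); every edge is covered by a bag; and for each vertex v the set of bags containing v is connected in the bag tree. The decomposition is therefore valid. The largest bag has 4 vertices, so the width is 3.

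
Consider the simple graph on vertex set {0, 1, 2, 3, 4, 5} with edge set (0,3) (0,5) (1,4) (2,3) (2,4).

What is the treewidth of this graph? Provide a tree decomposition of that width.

Each bag holds 2 vertices, so the decomposition has width 1, which upper-bounds the treewidth. Any graph with an edge has treewidth ≥ 1, and G has the edge 5–0. Hence tw(G) = 1 exactly.

Treewidth 1.
One such decomposition:
Bags: B1 = {0, 5}  B2 = {0, 3}  B3 = {2, 3}  B4 = {2, 4}  B5 = {1, 4}
Tree: B1–B2, B2–B3, B3–B4, B4–B5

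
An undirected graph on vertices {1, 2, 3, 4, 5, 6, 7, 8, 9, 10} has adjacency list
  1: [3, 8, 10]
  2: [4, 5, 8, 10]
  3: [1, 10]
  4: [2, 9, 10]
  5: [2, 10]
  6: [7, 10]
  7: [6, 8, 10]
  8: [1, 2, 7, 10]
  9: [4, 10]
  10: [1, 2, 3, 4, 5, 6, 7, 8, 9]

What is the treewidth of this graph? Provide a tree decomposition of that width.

Treewidth 2.
Bags: B1 = {1, 8, 10}  B2 = {2, 8, 10}  B3 = {7, 8, 10}  B4 = {2, 5, 10}  B5 = {1, 3, 10}  B6 = {6, 7, 10}  B7 = {2, 4, 10}  B8 = {4, 9, 10}
Tree: B1–B2, B2–B3, B2–B4, B1–B5, B3–B6, B4–B7, B7–B8

Every bag has size at most 3, so the width is 3 − 1 = 2 and tw(G) ≤ 2. Conversely, {1, 8, 10} is a clique of size 3, and the vertices of any clique must share a bag in every tree decomposition; so some bag has ≥ 3 vertices and tw(G) ≥ 2. Combining the bounds, tw(G) = 2.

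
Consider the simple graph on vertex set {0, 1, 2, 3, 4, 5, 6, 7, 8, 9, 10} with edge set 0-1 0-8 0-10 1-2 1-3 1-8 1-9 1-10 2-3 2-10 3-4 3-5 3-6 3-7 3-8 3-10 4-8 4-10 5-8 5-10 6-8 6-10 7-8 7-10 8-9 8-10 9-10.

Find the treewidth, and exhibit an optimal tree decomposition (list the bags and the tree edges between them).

Every bag has size at most 4, so the width is 4 − 1 = 3 and tw(G) ≤ 3. For the lower bound, the 4 vertices {0, 1, 8, 10} are pairwise adjacent, and any tree decomposition puts a clique entirely inside one bag — forcing width ≥ 3. Combining the bounds, tw(G) = 3.

Treewidth 3.
Bags: B1 = {1, 8, 9, 10}  B2 = {1, 3, 8, 10}  B3 = {3, 7, 8, 10}  B4 = {3, 4, 8, 10}  B5 = {3, 5, 8, 10}  B6 = {0, 1, 8, 10}  B7 = {1, 2, 3, 10}  B8 = {3, 6, 8, 10}
Tree: B1–B2, B2–B3, B2–B4, B2–B5, B2–B6, B2–B7, B4–B8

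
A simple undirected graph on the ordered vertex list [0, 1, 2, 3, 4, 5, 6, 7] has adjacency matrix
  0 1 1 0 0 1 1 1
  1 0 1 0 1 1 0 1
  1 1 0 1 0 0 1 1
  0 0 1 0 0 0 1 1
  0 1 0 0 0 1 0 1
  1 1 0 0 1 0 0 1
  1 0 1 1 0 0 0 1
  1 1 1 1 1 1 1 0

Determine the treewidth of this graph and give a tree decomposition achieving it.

Every bag has size at most 4, so the width is 4 − 1 = 3 and tw(G) ≤ 3. For the lower bound, the 4 vertices {0, 1, 2, 7} are pairwise adjacent, and any tree decomposition puts a clique entirely inside one bag — forcing width ≥ 3. The upper and lower bounds meet at 3, so that is the treewidth.

Treewidth 3.
Bags: B1 = {0, 1, 2, 7}  B2 = {0, 2, 6, 7}  B3 = {0, 1, 5, 7}  B4 = {1, 4, 5, 7}  B5 = {2, 3, 6, 7}
Tree: B1–B2, B1–B3, B3–B4, B2–B5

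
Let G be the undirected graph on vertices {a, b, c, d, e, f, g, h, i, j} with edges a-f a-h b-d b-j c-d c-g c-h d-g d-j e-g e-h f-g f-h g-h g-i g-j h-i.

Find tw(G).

2

A width-2 tree decomposition is:
Bags: B1 = {c, g, h}  B2 = {f, g, h}  B3 = {c, d, g}  B4 = {a, f, h}  B5 = {d, g, j}  B6 = {b, d, j}  B7 = {g, h, i}  B8 = {e, g, h}
Tree: B1–B2, B1–B3, B2–B4, B3–B5, B5–B6, B2–B7, B7–B8
Each bag holds 3 vertices, so the decomposition has width 2, which upper-bounds the treewidth. Conversely, {d, g, j} is a clique of size 3, and the vertices of any clique must share a bag in every tree decomposition; so some bag has ≥ 3 vertices and tw(G) ≥ 2. The upper and lower bounds meet at 2, so that is the treewidth.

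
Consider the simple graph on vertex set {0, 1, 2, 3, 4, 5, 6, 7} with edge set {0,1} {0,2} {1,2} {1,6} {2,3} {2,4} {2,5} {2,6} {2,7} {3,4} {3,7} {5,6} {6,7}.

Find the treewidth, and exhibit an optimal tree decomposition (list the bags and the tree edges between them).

Treewidth 2.
One such decomposition:
Bags: B1 = {2, 6, 7}  B2 = {1, 2, 6}  B3 = {0, 1, 2}  B4 = {2, 3, 7}  B5 = {2, 5, 6}  B6 = {2, 3, 4}
Tree: B1–B2, B2–B3, B1–B4, B1–B5, B4–B6

Each bag holds 3 vertices, so the decomposition has width 2, which upper-bounds the treewidth. For the lower bound, the 3 vertices {0, 1, 2} are pairwise adjacent, and any tree decomposition puts a clique entirely inside one bag — forcing width ≥ 2. Hence tw(G) = 2 exactly.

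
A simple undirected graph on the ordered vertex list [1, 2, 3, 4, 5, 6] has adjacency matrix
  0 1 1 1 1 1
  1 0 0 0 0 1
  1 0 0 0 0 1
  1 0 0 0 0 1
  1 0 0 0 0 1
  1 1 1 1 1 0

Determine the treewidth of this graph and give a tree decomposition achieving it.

Every bag has size at most 3, so the width is 3 − 1 = 2 and tw(G) ≤ 2. Conversely, {1, 2, 6} is a clique of size 3, and the vertices of any clique must share a bag in every tree decomposition; so some bag has ≥ 3 vertices and tw(G) ≥ 2. Combining the bounds, tw(G) = 2.

Treewidth 2.
One optimal decomposition is:
Bags: B1 = {1, 5, 6}  B2 = {1, 4, 6}  B3 = {1, 2, 6}  B4 = {1, 3, 6}
Tree: B1–B2, B1–B3, B2–B4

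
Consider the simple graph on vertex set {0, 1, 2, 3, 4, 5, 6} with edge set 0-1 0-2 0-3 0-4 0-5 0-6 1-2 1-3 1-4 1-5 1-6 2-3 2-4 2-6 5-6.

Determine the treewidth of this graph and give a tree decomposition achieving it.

Every bag has size at most 4, so the width is 4 − 1 = 3 and tw(G) ≤ 3. On the other hand G contains the 4-clique {0, 1, 2, 3}. A clique must lie in a single bag of any decomposition, so no decomposition can have width below 3. Combining the bounds, tw(G) = 3.

Treewidth 3.
Bags: B1 = {0, 1, 2, 6}  B2 = {0, 1, 5, 6}  B3 = {0, 1, 2, 3}  B4 = {0, 1, 2, 4}
Tree: B1–B2, B1–B3, B1–B4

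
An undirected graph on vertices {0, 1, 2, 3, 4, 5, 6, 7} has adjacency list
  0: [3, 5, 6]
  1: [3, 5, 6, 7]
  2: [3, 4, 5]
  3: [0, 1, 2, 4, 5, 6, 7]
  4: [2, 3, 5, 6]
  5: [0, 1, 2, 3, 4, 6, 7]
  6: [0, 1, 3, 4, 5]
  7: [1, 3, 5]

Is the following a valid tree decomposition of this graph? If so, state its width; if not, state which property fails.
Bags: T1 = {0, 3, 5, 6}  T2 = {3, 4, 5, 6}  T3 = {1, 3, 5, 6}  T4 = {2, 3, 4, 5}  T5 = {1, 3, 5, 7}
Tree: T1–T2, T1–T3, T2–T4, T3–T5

Yes; width 3.

Checking the three conditions: (i) the bags cover all of {0, 1, 2, 3, 4, 5, 6, 7}; (ii) for each edge, some bag contains both endpoints; (iii) the bags containing any fixed vertex form a subtree. All hold, so the decomposition is valid with width 4 − 1 = 3.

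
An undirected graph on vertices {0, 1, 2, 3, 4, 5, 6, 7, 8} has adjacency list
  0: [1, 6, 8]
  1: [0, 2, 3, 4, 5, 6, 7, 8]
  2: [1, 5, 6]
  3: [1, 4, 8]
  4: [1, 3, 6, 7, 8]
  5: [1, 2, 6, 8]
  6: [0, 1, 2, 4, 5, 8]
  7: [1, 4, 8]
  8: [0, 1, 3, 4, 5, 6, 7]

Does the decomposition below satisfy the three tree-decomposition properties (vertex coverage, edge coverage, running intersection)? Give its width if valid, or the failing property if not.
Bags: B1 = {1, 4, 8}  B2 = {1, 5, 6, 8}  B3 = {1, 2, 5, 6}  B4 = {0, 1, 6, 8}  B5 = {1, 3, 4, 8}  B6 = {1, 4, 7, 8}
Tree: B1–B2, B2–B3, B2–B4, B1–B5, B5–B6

No — edge (6,4) lies in no bag.

A tree decomposition must satisfy three properties: every vertex lies in some bag; for every edge, both endpoints lie together in some bag; and for every vertex, the bags containing it form a connected subtree. Here edge (6,4) lies in no bag, so the decomposition is invalid.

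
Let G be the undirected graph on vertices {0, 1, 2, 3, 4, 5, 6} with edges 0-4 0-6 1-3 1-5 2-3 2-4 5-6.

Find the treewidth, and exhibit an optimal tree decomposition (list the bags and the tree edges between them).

Treewidth 2.
One optimal decomposition is:
Bags: B1 = {0, 4, 6}  B2 = {4, 5, 6}  B3 = {1, 4, 5}  B4 = {1, 3, 4}  B5 = {2, 3, 4}
Tree: B1–B2, B2–B3, B3–B4, B4–B5

The largest bag has 3 vertices, giving width 2; this decomposition certifies tw(G) ≤ 2. For the lower bound, G contains the cycle 4–0–6–5–1–3–2–4, so G is not a forest; only forests have treewidth ≤ 1, hence tw(G) ≥ 2. Combining the bounds, tw(G) = 2.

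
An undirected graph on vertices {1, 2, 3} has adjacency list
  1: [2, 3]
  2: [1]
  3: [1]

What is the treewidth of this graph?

1

A width-1 tree decomposition is:
Bags: B1 = {1, 3}  B2 = {1, 2}
Tree: B1–B2
The largest bag has 2 vertices, giving width 1; this decomposition certifies tw(G) ≤ 1. Since G has at least one edge (e.g. 3–1), it is not an edgeless graph, so tw(G) ≥ 1. Combining the bounds, tw(G) = 1.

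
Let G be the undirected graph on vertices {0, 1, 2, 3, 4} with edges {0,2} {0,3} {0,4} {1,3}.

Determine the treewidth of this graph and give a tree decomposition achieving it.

Treewidth 1.
Bags: B1 = {0, 4}  B2 = {0, 3}  B3 = {1, 3}  B4 = {0, 2}
Tree: B1–B2, B2–B3, B2–B4

Every bag has size at most 2, so the width is 2 − 1 = 1 and tw(G) ≤ 1. Since G has at least one edge (e.g. 4–0), it is not an edgeless graph, so tw(G) ≥ 1. The upper and lower bounds meet at 1, so that is the treewidth.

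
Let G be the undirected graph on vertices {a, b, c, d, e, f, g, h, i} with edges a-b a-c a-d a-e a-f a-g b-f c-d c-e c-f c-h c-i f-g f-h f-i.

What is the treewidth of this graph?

A width-2 tree decomposition is:
Bags: B1 = {c, f, i}  B2 = {a, c, f}  B3 = {c, f, h}  B4 = {a, b, f}  B5 = {a, c, d}  B6 = {a, c, e}  B7 = {a, f, g}
Tree: B1–B2, B2–B3, B2–B4, B2–B5, B5–B6, B4–B7
Each bag holds 3 vertices, so the decomposition has width 2, which upper-bounds the treewidth. For the lower bound, the 3 vertices {a, c, d} are pairwise adjacent, and any tree decomposition puts a clique entirely inside one bag — forcing width ≥ 2. Hence tw(G) = 2 exactly.

2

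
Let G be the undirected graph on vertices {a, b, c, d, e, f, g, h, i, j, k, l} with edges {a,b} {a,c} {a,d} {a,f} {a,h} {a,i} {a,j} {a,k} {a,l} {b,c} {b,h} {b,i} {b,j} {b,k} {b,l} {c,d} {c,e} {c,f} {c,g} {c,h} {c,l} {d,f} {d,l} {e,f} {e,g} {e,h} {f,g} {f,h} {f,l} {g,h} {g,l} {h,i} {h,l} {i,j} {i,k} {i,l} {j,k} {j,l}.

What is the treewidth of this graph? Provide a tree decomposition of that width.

Treewidth 4.
One optimal decomposition is:
Bags: B1 = {a, b, h, i, l}  B2 = {a, b, c, h, l}  B3 = {a, c, f, h, l}  B4 = {a, b, i, j, l}  B5 = {a, c, d, f, l}  B6 = {c, f, g, h, l}  B7 = {a, b, i, j, k}  B8 = {c, e, f, g, h}
Tree: B1–B2, B2–B3, B1–B4, B3–B5, B3–B6, B4–B7, B6–B8

The largest bag has 5 vertices, giving width 4; this decomposition certifies tw(G) ≤ 4. Conversely, {c, e, f, g, h} is a clique of size 5, and the vertices of any clique must share a bag in every tree decomposition; so some bag has ≥ 5 vertices and tw(G) ≥ 4. Hence tw(G) = 4 exactly.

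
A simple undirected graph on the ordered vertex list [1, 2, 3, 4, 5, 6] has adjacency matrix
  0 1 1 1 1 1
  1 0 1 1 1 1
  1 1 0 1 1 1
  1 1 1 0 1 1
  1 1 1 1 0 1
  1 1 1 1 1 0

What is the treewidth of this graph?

5

A width-5 tree decomposition is:
Bags: B1 = {1, 2, 3, 4, 5, 6}
Tree: (single bag)
With just one bag of size 6, the width is 6 − 1 = 5, so tw(G) ≤ 5. Conversely, {1, 2, 3, 4, 5, 6} is a clique of size 6, and the vertices of any clique must share a bag in every tree decomposition; so some bag has ≥ 6 vertices and tw(G) ≥ 5. Combining the bounds, tw(G) = 5.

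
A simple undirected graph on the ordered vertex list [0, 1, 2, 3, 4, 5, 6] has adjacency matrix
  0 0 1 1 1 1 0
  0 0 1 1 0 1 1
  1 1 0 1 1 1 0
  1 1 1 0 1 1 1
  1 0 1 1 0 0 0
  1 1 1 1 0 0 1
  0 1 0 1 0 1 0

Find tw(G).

3

A width-3 tree decomposition is:
Bags: B1 = {1, 2, 3, 5}  B2 = {0, 2, 3, 5}  B3 = {0, 2, 3, 4}  B4 = {1, 3, 5, 6}
Tree: B1–B2, B2–B3, B1–B4
Each bag holds 4 vertices, so the decomposition has width 3, which upper-bounds the treewidth. On the other hand G contains the 4-clique {0, 2, 3, 4}. A clique must lie in a single bag of any decomposition, so no decomposition can have width below 3. Therefore the treewidth is 3.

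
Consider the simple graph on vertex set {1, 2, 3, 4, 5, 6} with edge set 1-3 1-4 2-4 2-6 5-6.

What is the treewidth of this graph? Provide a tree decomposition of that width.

Each bag holds 2 vertices, so the decomposition has width 1, which upper-bounds the treewidth. G has an edge, so its treewidth is at least 1. Hence tw(G) = 1 exactly.

Treewidth 1.
One optimal decomposition is:
Bags: B1 = {5, 6}  B2 = {2, 6}  B3 = {2, 4}  B4 = {1, 4}  B5 = {1, 3}
Tree: B1–B2, B2–B3, B3–B4, B4–B5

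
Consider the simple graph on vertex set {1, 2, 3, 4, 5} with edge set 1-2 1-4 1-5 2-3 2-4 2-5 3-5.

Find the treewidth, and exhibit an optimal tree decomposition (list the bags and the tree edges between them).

Treewidth 2.
Bags: B1 = {1, 2, 5}  B2 = {2, 3, 5}  B3 = {1, 2, 4}
Tree: B1–B2, B1–B3

Every bag has size at most 3, so the width is 3 − 1 = 2 and tw(G) ≤ 2. On the other hand G contains the 3-clique {1, 2, 4}. A clique must lie in a single bag of any decomposition, so no decomposition can have width below 2. Therefore the treewidth is 2.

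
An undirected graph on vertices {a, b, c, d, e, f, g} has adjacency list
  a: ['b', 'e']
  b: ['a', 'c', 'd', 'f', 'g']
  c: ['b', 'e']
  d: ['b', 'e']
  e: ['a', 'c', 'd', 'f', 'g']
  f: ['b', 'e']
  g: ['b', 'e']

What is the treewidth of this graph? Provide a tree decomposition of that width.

Treewidth 2.
Bags: B1 = {b, c, e}  B2 = {b, e, g}  B3 = {b, e, f}  B4 = {b, d, e}  B5 = {a, b, e}
Tree: B1–B2, B2–B3, B3–B4, B4–B5

Every bag has size at most 3, so the width is 3 − 1 = 2 and tw(G) ≤ 2. Since e–c–b–g–e is a cycle in G, G is not acyclic. Forests are exactly the graphs of treewidth ≤ 1, so tw(G) ≥ 2. Hence tw(G) = 2 exactly.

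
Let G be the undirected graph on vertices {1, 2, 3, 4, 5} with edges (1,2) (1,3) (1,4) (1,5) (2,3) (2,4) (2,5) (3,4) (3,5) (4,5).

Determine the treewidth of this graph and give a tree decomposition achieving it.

With just one bag of size 5, the width is 5 − 1 = 4, so tw(G) ≤ 4. For the lower bound, the 5 vertices {1, 2, 3, 4, 5} are pairwise adjacent, and any tree decomposition puts a clique entirely inside one bag — forcing width ≥ 4. Therefore the treewidth is 4.

Treewidth 4.
One optimal decomposition is:
Bags: B1 = {1, 2, 3, 4, 5}
Tree: (single bag)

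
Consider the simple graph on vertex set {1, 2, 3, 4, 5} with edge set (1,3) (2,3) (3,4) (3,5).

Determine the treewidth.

1

A width-1 tree decomposition is:
Bags: B1 = {3, 5}  B2 = {3, 4}  B3 = {1, 3}  B4 = {2, 3}
Tree: B1–B2, B2–B3, B2–B4
Each bag holds 2 vertices, so the decomposition has width 1, which upper-bounds the treewidth. Any graph with an edge has treewidth ≥ 1, and G has the edge 3–5. Combining the bounds, tw(G) = 1.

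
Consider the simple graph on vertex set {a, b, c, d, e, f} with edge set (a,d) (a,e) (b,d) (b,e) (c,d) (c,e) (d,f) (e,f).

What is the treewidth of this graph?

2

A width-2 tree decomposition is:
Bags: B1 = {d, e, f}  B2 = {a, d, e}  B3 = {c, d, e}  B4 = {b, d, e}
Tree: B1–B2, B2–B3, B3–B4
Each bag holds 3 vertices, so the decomposition has width 2, which upper-bounds the treewidth. Since f–e–a–d–f is a cycle in G, G is not acyclic. Forests are exactly the graphs of treewidth ≤ 1, so tw(G) ≥ 2. Hence tw(G) = 2 exactly.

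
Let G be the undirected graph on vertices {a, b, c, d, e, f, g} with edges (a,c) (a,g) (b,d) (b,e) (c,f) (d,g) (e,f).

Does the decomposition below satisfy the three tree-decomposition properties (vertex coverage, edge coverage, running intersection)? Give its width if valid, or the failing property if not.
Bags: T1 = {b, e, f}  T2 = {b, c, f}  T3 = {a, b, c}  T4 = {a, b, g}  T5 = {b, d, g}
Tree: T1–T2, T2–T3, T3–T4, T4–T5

Checking the three conditions: (i) the bags cover all of {a, b, c, d, e, f, g}; (ii) for each edge, some bag contains both endpoints; (iii) the bags containing any fixed vertex form a subtree. All hold, so the decomposition is valid with width 3 − 1 = 2.

Yes; width 2.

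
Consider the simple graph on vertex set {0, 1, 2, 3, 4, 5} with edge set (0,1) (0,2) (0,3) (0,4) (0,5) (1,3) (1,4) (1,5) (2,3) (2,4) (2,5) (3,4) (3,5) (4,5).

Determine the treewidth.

4

A width-4 tree decomposition is:
Bags: B1 = {0, 1, 3, 4, 5}  B2 = {0, 2, 3, 4, 5}
Tree: B1–B2
Every bag has size at most 5, so the width is 5 − 1 = 4 and tw(G) ≤ 4. On the other hand G contains the 5-clique {0, 1, 3, 4, 5}. A clique must lie in a single bag of any decomposition, so no decomposition can have width below 4. Hence tw(G) = 4 exactly.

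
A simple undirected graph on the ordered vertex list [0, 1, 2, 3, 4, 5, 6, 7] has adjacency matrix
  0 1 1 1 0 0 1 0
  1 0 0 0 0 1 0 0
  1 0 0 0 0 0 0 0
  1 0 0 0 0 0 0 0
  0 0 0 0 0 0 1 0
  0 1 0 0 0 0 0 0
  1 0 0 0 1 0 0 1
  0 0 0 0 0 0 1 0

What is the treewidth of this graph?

1

A width-1 tree decomposition is:
Bags: B1 = {6, 7}  B2 = {4, 6}  B3 = {0, 6}  B4 = {0, 1}  B5 = {1, 5}  B6 = {0, 3}  B7 = {0, 2}
Tree: B1–B2, B2–B3, B3–B4, B4–B5, B3–B6, B4–B7
Every bag has size at most 2, so the width is 2 − 1 = 1 and tw(G) ≤ 1. Any graph with an edge has treewidth ≥ 1, and G has the edge 7–6. Therefore the treewidth is 1.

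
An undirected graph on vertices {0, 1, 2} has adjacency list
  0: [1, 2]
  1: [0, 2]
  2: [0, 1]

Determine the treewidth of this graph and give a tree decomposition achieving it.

With just one bag of size 3, the width is 3 − 1 = 2, so tw(G) ≤ 2. For the lower bound, the 3 vertices {0, 1, 2} are pairwise adjacent, and any tree decomposition puts a clique entirely inside one bag — forcing width ≥ 2. Therefore the treewidth is 2.

Treewidth 2.
Bags: B1 = {0, 1, 2}
Tree: (single bag)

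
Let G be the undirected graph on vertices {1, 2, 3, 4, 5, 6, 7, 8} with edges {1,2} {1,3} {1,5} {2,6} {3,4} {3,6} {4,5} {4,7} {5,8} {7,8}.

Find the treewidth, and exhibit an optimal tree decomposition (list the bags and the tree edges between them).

Treewidth 2.
One optimal decomposition is:
Bags: B1 = {4, 7, 8}  B2 = {4, 5, 8}  B3 = {3, 4, 5}  B4 = {1, 3, 5}  B5 = {1, 3, 6}  B6 = {1, 2, 6}
Tree: B1–B2, B2–B3, B3–B4, B4–B5, B5–B6

Every bag has size at most 3, so the width is 3 − 1 = 2 and tw(G) ≤ 2. The edges 7–8–5–4–7 form a cycle, so G is not a tree and its treewidth is at least 2. Therefore the treewidth is 2.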